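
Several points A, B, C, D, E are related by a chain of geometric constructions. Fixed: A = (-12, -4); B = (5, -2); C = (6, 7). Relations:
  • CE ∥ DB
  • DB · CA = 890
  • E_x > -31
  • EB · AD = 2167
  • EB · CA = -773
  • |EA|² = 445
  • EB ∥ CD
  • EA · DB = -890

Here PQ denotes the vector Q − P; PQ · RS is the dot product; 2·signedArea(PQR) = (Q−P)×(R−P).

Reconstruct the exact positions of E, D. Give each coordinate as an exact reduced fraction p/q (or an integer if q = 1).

D = (41, 20)
E = (-30, -15)

1. E_x = -30  [line 18·x + 11·y + 705 = 0 ∩ |EA|² = 445]
2. E_y = -15  [line 18·x + 11·y + 705 = 0 ∩ |EA|² = 445]
   → E = (-30, -15)
3. D_x = 41  [EA · DB = -890 ∩ CE ∥ DB]
4. D_y = 20  [EA · DB = -890 ∩ CE ∥ DB]
   → D = (41, 20)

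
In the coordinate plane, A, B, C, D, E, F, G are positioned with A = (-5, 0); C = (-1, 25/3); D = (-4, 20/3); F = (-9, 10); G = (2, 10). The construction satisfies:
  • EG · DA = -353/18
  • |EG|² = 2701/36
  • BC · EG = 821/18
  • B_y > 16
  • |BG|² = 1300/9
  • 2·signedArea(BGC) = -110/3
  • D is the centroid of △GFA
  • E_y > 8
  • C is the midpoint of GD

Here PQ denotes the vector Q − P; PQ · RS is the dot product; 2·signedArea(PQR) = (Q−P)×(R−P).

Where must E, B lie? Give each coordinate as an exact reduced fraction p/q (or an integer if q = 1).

1. E_x = -13/2  [line 1·x + 20/3·y + -883/18 = 0 ∩ |EG|² = 2701/36]
2. E_y = 25/3  [line 1·x + 20/3·y + -883/18 = 0 ∩ |EG|² = 2701/36]
   → E = (-13/2, 25/3)
3. B_x = -8  [2·signedArea(BGC) = -110/3 ∩ BC · EG = 821/18]
4. B_y = 50/3  [2·signedArea(BGC) = -110/3 ∩ BC · EG = 821/18]
   → B = (-8, 50/3)

B = (-8, 50/3)
E = (-13/2, 25/3)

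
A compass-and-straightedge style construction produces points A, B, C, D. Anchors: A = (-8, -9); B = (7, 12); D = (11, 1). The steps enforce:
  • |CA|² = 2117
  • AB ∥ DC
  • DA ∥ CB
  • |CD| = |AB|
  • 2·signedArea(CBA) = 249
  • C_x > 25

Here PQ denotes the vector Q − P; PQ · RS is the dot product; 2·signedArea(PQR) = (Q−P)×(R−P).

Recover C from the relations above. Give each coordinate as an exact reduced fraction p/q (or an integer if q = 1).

C = (26, 22)

1. C_x = 26  [DA ∥ CB ∩ AB ∥ DC]
2. C_y = 22  [DA ∥ CB ∩ AB ∥ DC]
   → C = (26, 22)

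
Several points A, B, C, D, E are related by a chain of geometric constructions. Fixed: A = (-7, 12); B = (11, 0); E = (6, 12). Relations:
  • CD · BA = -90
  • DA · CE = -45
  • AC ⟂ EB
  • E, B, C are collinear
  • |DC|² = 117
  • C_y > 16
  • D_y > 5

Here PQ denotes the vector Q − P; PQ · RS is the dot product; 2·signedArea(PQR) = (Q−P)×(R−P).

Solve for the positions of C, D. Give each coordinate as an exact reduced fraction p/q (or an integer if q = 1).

C = (53/13, 216/13)
D = (2, 6)

1. C_x = 53/13  [E, B, C are collinear ∩ AC ⟂ EB]
2. C_y = 216/13  [E, B, C are collinear ∩ AC ⟂ EB]
   → C = (53/13, 216/13)
3. D_x = 2  [DA · CE = -45 ∩ CD · BA = -90]
4. D_y = 6  [DA · CE = -45 ∩ CD · BA = -90]
   → D = (2, 6)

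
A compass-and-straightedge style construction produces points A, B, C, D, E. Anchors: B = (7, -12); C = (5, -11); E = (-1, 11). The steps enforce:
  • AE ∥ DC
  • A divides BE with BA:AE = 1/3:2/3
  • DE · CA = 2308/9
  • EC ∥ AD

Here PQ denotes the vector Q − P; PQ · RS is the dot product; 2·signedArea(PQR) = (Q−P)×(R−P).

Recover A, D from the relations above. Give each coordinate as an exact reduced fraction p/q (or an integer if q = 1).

1. A_x = 13/3  [A divides BE with BA:AE = 1/3:2/3]
2. A_y = -13/3  [A divides BE with BA:AE = 1/3:2/3]
   → A = (13/3, -13/3)
3. D_x = 31/3  [AE ∥ DC ∩ EC ∥ AD]
4. D_y = -79/3  [AE ∥ DC ∩ EC ∥ AD]
   → D = (31/3, -79/3)

A = (13/3, -13/3)
D = (31/3, -79/3)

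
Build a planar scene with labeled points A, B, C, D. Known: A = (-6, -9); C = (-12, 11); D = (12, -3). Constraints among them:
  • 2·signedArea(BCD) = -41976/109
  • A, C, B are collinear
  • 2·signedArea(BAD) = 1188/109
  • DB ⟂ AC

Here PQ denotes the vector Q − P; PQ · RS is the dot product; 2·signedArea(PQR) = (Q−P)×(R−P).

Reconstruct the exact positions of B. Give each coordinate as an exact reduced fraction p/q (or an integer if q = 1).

B = (-672/109, -921/109)

1. B_x = -672/109  [A, C, B are collinear ∩ DB ⟂ AC]
2. B_y = -921/109  [A, C, B are collinear ∩ DB ⟂ AC]
   → B = (-672/109, -921/109)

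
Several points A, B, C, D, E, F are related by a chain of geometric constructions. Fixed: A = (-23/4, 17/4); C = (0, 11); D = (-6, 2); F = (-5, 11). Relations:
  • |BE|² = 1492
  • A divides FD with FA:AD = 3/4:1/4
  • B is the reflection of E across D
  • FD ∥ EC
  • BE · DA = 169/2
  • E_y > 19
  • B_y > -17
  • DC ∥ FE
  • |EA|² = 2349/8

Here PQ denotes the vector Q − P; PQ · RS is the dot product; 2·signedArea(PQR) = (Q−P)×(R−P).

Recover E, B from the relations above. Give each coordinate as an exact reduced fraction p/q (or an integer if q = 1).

1. E_x = 1  [FD ∥ EC ∩ DC ∥ FE]
2. E_y = 20  [FD ∥ EC ∩ DC ∥ FE]
   → E = (1, 20)
3. B_x = -13  [B is the reflection of E across D]
4. B_y = -16  [B is the reflection of E across D]
   → B = (-13, -16)

B = (-13, -16)
E = (1, 20)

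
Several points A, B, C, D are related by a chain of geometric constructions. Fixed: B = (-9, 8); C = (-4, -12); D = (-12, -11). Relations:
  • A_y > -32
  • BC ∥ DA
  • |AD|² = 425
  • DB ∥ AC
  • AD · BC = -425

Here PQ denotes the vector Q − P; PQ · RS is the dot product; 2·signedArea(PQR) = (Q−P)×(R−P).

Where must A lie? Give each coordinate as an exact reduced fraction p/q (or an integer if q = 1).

1. A_x = -7  [DB ∥ AC ∩ BC ∥ DA]
2. A_y = -31  [DB ∥ AC ∩ BC ∥ DA]
   → A = (-7, -31)

A = (-7, -31)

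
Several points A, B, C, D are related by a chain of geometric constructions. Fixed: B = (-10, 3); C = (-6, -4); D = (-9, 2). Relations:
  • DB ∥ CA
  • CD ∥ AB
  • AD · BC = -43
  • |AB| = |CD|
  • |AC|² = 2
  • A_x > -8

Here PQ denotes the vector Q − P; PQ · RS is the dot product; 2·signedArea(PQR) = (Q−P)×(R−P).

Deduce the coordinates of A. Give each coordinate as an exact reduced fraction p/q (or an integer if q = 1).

A = (-7, -3)

1. A_x = -7  [CD ∥ AB ∩ DB ∥ CA]
2. A_y = -3  [CD ∥ AB ∩ DB ∥ CA]
   → A = (-7, -3)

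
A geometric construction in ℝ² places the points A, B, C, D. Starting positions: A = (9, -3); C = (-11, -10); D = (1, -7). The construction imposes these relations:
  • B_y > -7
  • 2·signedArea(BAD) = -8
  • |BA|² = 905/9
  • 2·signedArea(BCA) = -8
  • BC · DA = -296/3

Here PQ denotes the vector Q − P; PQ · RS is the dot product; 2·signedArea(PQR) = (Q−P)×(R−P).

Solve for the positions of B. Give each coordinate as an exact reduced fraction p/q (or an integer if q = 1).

1. B_x = -1/3  [2·signedArea(BAD) = -8 ∩ 2·signedArea(BCA) = -8]
2. B_y = -20/3  [2·signedArea(BAD) = -8 ∩ 2·signedArea(BCA) = -8]
   → B = (-1/3, -20/3)

B = (-1/3, -20/3)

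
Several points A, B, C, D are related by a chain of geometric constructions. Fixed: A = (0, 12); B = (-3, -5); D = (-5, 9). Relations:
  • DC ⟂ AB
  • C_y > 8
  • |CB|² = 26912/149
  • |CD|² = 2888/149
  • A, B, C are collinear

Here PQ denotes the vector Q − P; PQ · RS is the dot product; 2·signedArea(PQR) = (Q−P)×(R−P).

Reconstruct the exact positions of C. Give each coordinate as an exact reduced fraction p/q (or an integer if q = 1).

C = (-99/149, 1227/149)

1. C_x = -99/149  [A, B, C are collinear ∩ DC ⟂ AB]
2. C_y = 1227/149  [A, B, C are collinear ∩ DC ⟂ AB]
   → C = (-99/149, 1227/149)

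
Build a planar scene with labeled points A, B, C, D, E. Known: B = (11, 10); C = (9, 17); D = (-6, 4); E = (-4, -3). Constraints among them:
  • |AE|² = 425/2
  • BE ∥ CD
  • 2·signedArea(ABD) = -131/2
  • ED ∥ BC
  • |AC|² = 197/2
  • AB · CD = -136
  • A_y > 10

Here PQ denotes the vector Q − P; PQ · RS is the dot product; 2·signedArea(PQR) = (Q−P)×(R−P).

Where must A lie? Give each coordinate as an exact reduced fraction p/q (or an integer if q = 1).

1. A_x = 3/2  [2·signedArea(ABD) = -131/2 ∩ AB · CD = -136]
2. A_y = 21/2  [2·signedArea(ABD) = -131/2 ∩ AB · CD = -136]
   → A = (3/2, 21/2)

A = (3/2, 21/2)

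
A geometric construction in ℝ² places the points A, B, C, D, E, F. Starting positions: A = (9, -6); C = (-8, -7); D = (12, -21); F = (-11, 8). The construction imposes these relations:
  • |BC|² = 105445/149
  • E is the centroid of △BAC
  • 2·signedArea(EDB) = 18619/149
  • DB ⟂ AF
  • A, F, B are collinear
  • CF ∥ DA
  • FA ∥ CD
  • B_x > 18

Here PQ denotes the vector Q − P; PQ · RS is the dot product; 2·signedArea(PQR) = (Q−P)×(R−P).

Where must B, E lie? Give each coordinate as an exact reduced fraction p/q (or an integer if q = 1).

1. B_x = 2691/149  [A, F, B are collinear ∩ DB ⟂ AF]
2. B_y = -1839/149  [A, F, B are collinear ∩ DB ⟂ AF]
   → B = (2691/149, -1839/149)
3. E_x = 2840/447  [E is the centroid of △BAC]
4. E_y = -3776/447  [E is the centroid of △BAC]
   → E = (2840/447, -3776/447)

B = (2691/149, -1839/149)
E = (2840/447, -3776/447)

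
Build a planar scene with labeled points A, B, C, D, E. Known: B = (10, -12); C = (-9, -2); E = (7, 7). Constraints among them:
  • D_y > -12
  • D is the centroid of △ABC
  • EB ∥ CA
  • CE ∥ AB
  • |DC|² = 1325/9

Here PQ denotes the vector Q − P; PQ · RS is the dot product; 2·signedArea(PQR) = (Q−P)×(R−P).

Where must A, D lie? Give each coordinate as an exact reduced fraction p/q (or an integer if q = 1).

1. A_x = -6  [CE ∥ AB ∩ EB ∥ CA]
2. A_y = -21  [CE ∥ AB ∩ EB ∥ CA]
   → A = (-6, -21)
3. D_x = -5/3  [D is the centroid of △ABC]
4. D_y = -35/3  [D is the centroid of △ABC]
   → D = (-5/3, -35/3)

A = (-6, -21)
D = (-5/3, -35/3)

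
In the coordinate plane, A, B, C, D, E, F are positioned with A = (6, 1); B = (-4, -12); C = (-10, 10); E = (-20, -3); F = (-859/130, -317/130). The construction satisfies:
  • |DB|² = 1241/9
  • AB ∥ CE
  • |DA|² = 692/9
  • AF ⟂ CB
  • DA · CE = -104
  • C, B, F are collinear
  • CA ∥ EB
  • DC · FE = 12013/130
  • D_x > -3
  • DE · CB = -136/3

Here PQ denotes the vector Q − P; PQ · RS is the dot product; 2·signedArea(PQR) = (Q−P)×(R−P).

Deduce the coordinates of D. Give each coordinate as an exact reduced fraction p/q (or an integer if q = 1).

1. D_x = -8/3  [DA · CE = -104 ∩ DE · CB = -136/3]
2. D_y = -1/3  [DA · CE = -104 ∩ DE · CB = -136/3]
   → D = (-8/3, -1/3)

D = (-8/3, -1/3)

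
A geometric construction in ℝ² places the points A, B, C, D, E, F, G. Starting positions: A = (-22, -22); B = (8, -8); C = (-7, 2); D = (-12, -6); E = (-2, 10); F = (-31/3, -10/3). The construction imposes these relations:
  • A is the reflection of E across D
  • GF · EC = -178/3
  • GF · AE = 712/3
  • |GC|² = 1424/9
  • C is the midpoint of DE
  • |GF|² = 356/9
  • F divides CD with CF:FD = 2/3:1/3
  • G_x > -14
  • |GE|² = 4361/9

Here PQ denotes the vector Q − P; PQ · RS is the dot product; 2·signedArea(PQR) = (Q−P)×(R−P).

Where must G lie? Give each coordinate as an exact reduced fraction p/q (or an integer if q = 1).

1. G_x = -41/3  [line 5·x + 8·y + 413/3 = 0 ∩ |GC|² = 1424/9]
2. G_y = -26/3  [line 5·x + 8·y + 413/3 = 0 ∩ |GC|² = 1424/9]
   → G = (-41/3, -26/3)

G = (-41/3, -26/3)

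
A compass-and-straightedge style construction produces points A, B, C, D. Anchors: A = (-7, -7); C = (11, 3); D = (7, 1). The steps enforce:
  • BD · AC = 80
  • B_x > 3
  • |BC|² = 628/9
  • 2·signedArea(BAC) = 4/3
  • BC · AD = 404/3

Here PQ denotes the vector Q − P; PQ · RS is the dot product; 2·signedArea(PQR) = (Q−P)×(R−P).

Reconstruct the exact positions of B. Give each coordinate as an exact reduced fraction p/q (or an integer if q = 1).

B = (11/3, -1)

1. B_x = 11/3  [2·signedArea(BAC) = 4/3 ∩ BC · AD = 404/3]
2. B_y = -1  [2·signedArea(BAC) = 4/3 ∩ BC · AD = 404/3]
   → B = (11/3, -1)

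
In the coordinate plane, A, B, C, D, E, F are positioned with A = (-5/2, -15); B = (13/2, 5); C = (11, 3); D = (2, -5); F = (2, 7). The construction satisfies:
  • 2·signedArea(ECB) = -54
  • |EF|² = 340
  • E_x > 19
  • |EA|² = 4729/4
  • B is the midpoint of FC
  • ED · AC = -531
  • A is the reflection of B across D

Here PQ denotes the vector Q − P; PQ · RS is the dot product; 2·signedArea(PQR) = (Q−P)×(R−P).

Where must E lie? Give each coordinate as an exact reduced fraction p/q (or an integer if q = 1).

E = (20, 11)

1. E_x = 20  [2·signedArea(ECB) = -54 ∩ ED · AC = -531]
2. E_y = 11  [2·signedArea(ECB) = -54 ∩ ED · AC = -531]
   → E = (20, 11)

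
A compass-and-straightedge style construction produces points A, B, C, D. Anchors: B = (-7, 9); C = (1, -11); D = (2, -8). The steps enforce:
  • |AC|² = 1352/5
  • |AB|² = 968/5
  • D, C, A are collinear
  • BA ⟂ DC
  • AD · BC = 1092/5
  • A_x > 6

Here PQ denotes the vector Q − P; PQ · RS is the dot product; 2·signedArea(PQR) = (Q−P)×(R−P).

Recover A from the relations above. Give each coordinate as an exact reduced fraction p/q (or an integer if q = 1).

A = (31/5, 23/5)

1. A_x = 31/5  [D, C, A are collinear ∩ BA ⟂ DC]
2. A_y = 23/5  [D, C, A are collinear ∩ BA ⟂ DC]
   → A = (31/5, 23/5)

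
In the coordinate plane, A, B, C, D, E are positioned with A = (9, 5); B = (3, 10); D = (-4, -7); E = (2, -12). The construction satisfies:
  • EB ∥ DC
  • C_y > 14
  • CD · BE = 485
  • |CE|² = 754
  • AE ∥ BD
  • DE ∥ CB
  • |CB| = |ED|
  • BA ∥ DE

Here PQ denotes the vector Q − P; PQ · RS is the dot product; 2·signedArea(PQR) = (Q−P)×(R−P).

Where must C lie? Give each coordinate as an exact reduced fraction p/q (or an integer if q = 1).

C = (-3, 15)

1. C_x = -3  [DE ∥ CB ∩ EB ∥ DC]
2. C_y = 15  [DE ∥ CB ∩ EB ∥ DC]
   → C = (-3, 15)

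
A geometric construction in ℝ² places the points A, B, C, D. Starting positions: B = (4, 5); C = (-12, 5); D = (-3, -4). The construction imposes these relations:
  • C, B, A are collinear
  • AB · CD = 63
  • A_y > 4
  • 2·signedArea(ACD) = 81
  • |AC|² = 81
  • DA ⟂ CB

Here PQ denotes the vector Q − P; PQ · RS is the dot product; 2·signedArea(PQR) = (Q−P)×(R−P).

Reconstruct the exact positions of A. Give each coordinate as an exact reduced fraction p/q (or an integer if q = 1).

1. A_x = -3  [C, B, A are collinear ∩ DA ⟂ CB]
2. A_y = 5  [C, B, A are collinear ∩ DA ⟂ CB]
   → A = (-3, 5)

A = (-3, 5)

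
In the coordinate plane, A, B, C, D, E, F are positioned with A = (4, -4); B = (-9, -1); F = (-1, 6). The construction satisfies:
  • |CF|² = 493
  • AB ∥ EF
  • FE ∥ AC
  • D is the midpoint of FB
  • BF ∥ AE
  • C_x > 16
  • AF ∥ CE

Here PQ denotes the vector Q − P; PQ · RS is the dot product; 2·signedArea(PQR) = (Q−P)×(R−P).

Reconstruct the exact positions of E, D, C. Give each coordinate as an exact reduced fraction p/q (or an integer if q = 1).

C = (17, -7)
D = (-5, 5/2)
E = (12, 3)

1. E_x = 12  [AB ∥ EF ∩ BF ∥ AE]
2. E_y = 3  [AB ∥ EF ∩ BF ∥ AE]
   → E = (12, 3)
3. D_x = -5  [D is the midpoint of FB]
4. D_y = 5/2  [D is the midpoint of FB]
   → D = (-5, 5/2)
5. C_x = 17  [AF ∥ CE ∩ FE ∥ AC]
6. C_y = -7  [AF ∥ CE ∩ FE ∥ AC]
   → C = (17, -7)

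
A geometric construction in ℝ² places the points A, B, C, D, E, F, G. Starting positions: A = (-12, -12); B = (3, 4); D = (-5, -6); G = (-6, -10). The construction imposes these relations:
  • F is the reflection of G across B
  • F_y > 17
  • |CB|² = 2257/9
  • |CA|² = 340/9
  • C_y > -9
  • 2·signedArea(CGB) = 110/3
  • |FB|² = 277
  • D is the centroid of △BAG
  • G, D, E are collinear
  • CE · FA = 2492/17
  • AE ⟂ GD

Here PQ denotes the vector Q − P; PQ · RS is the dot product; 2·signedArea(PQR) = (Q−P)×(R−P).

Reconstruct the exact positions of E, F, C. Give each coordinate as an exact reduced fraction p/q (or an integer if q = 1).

C = (-22/3, -8)
E = (-116/17, -226/17)
F = (12, 18)

1. E_x = -116/17  [G, D, E are collinear ∩ AE ⟂ GD]
2. E_y = -226/17  [G, D, E are collinear ∩ AE ⟂ GD]
   → E = (-116/17, -226/17)
3. F_x = 12  [F is the reflection of G across B]
4. F_y = 18  [F is the reflection of G across B]
   → F = (12, 18)
5. C_x = -22/3  [2·signedArea(CGB) = 110/3 ∩ CE · FA = 2492/17]
6. C_y = -8  [2·signedArea(CGB) = 110/3 ∩ CE · FA = 2492/17]
   → C = (-22/3, -8)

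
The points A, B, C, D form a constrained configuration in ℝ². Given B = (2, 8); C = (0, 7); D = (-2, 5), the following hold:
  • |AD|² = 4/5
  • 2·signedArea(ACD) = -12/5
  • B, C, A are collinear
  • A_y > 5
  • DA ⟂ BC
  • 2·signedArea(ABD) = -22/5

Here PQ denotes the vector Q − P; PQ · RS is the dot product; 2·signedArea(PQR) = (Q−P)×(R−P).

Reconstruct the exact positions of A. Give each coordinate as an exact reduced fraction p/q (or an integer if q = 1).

A = (-12/5, 29/5)

1. A_x = -12/5  [B, C, A are collinear ∩ DA ⟂ BC]
2. A_y = 29/5  [B, C, A are collinear ∩ DA ⟂ BC]
   → A = (-12/5, 29/5)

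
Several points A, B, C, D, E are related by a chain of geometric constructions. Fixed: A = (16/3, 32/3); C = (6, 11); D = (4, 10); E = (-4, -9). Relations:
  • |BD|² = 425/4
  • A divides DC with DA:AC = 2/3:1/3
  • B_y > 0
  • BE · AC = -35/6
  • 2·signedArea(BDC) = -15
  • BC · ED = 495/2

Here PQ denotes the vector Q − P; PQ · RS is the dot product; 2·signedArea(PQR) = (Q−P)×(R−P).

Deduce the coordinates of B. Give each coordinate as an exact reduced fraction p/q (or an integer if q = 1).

B = (0, 1/2)

1. B_x = 0  [2·signedArea(BDC) = -15 ∩ BC · ED = 495/2]
2. B_y = 1/2  [2·signedArea(BDC) = -15 ∩ BC · ED = 495/2]
   → B = (0, 1/2)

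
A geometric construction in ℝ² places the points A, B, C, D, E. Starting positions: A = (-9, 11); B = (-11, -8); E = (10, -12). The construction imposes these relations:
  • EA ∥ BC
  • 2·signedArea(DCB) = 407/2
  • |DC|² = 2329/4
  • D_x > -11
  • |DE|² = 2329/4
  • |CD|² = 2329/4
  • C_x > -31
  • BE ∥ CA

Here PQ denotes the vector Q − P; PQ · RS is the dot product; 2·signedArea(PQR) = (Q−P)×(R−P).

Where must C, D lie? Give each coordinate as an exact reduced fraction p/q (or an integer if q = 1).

1. C_x = -30  [BE ∥ CA ∩ EA ∥ BC]
2. C_y = 15  [BE ∥ CA ∩ EA ∥ BC]
   → C = (-30, 15)
3. D_x = -10  [line 23·x + 19·y + 403/2 = 0 ∩ |CD|² = 2329/4]
4. D_y = 3/2  [line 23·x + 19·y + 403/2 = 0 ∩ |CD|² = 2329/4]
   → D = (-10, 3/2)

C = (-30, 15)
D = (-10, 3/2)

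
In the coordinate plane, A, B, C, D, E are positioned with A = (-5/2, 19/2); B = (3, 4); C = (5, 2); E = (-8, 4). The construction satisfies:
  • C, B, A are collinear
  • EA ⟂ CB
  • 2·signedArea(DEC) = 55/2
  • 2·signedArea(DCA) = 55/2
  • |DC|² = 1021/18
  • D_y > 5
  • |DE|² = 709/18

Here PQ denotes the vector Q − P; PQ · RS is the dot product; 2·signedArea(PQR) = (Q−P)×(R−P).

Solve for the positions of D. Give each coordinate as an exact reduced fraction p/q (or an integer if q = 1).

1. D_x = -11/6  [2·signedArea(DCA) = 55/2 ∩ 2·signedArea(DEC) = 55/2]
2. D_y = 31/6  [2·signedArea(DCA) = 55/2 ∩ 2·signedArea(DEC) = 55/2]
   → D = (-11/6, 31/6)

D = (-11/6, 31/6)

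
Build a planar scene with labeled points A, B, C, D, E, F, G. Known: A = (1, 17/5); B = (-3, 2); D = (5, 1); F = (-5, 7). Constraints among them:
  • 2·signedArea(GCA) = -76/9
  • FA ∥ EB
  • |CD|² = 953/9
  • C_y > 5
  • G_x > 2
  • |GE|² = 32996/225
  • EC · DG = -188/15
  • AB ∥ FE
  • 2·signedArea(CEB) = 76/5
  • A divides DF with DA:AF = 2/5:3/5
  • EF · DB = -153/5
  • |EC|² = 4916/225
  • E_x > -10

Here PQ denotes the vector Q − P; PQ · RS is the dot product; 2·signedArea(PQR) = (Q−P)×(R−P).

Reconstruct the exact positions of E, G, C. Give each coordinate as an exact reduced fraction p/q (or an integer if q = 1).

C = (-13/3, 16/3)
E = (-9, 28/5)
G = (7/3, 4/3)

1. E_x = -9  [FA ∥ EB ∩ AB ∥ FE]
2. E_y = 28/5  [FA ∥ EB ∩ AB ∥ FE]
   → E = (-9, 28/5)
3. C_x = -13/3  [line 18/5·x + 6·y + -82/5 = 0 ∩ |CD|² = 953/9]
4. C_y = 16/3  [line 18/5·x + 6·y + -82/5 = 0 ∩ |CD|² = 953/9]
   → C = (-13/3, 16/3)
5. G_x = 7/3  [2·signedArea(GCA) = -76/9 ∩ EC · DG = -188/15]
6. G_y = 4/3  [2·signedArea(GCA) = -76/9 ∩ EC · DG = -188/15]
   → G = (7/3, 4/3)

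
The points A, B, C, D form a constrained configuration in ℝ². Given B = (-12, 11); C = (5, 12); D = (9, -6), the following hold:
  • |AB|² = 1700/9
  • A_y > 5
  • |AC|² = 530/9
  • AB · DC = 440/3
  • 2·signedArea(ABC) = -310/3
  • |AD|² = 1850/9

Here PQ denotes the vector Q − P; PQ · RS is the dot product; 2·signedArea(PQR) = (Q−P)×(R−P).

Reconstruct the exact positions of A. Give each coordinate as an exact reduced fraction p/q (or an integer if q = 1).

1. A_x = 2/3  [2·signedArea(ABC) = -310/3 ∩ AB · DC = 440/3]
2. A_y = 17/3  [2·signedArea(ABC) = -310/3 ∩ AB · DC = 440/3]
   → A = (2/3, 17/3)

A = (2/3, 17/3)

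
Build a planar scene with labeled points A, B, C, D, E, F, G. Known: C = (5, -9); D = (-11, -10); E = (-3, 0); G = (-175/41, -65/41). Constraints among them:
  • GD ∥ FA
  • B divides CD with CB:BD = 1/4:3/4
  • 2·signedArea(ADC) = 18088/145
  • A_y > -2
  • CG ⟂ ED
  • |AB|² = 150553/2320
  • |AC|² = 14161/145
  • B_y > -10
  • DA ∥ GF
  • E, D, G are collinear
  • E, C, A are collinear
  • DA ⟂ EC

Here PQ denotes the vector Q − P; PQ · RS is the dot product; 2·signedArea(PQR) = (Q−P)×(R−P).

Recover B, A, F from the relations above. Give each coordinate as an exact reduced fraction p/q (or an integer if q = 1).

A = (-227/145, -234/145)
B = (1, -37/4)
F = (30713/5945, 40431/5945)

1. B_x = 1  [B divides CD with CB:BD = 1/4:3/4]
2. B_y = -37/4  [B divides CD with CB:BD = 1/4:3/4]
   → B = (1, -37/4)
3. A_x = -227/145  [E, C, A are collinear ∩ DA ⟂ EC]
4. A_y = -234/145  [E, C, A are collinear ∩ DA ⟂ EC]
   → A = (-227/145, -234/145)
5. F_x = 30713/5945  [GD ∥ FA ∩ DA ∥ GF]
6. F_y = 40431/5945  [GD ∥ FA ∩ DA ∥ GF]
   → F = (30713/5945, 40431/5945)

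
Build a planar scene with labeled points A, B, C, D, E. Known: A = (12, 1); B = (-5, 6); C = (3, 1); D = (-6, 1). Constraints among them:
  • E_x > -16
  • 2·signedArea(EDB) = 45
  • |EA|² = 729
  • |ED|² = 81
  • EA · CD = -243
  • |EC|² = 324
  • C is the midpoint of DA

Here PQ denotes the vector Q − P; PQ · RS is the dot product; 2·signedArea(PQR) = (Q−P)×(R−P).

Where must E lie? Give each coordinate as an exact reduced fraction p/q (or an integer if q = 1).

1. E_x = -15  [2·signedArea(EDB) = 45 ∩ EA · CD = -243]
2. E_y = 1  [2·signedArea(EDB) = 45 ∩ EA · CD = -243]
   → E = (-15, 1)

E = (-15, 1)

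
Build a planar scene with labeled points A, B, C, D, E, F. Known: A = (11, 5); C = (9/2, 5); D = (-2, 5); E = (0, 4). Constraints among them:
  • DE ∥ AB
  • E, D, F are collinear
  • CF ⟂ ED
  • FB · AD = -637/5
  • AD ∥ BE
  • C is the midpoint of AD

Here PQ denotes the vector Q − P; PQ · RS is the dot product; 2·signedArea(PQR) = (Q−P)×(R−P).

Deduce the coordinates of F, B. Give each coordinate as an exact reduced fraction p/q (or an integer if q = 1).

B = (13, 4)
F = (16/5, 12/5)

1. F_x = 16/5  [E, D, F are collinear ∩ CF ⟂ ED]
2. F_y = 12/5  [E, D, F are collinear ∩ CF ⟂ ED]
   → F = (16/5, 12/5)
3. B_x = 13  [AD ∥ BE ∩ DE ∥ AB]
4. B_y = 4  [AD ∥ BE ∩ DE ∥ AB]
   → B = (13, 4)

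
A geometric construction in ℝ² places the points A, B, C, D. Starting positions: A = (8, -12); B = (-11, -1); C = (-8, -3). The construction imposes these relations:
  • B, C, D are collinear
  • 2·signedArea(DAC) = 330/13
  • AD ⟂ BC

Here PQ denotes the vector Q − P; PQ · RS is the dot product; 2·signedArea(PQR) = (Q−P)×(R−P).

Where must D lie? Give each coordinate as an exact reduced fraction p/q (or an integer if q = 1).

1. D_x = 94/13  [B, C, D are collinear ∩ AD ⟂ BC]
2. D_y = -171/13  [B, C, D are collinear ∩ AD ⟂ BC]
   → D = (94/13, -171/13)

D = (94/13, -171/13)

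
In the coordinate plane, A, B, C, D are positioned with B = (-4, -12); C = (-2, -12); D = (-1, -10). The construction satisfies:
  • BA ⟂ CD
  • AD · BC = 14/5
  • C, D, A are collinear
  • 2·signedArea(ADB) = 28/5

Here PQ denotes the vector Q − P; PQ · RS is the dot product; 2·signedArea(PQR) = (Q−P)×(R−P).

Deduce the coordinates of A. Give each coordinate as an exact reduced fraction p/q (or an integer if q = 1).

1. A_x = -12/5  [C, D, A are collinear ∩ BA ⟂ CD]
2. A_y = -64/5  [C, D, A are collinear ∩ BA ⟂ CD]
   → A = (-12/5, -64/5)

A = (-12/5, -64/5)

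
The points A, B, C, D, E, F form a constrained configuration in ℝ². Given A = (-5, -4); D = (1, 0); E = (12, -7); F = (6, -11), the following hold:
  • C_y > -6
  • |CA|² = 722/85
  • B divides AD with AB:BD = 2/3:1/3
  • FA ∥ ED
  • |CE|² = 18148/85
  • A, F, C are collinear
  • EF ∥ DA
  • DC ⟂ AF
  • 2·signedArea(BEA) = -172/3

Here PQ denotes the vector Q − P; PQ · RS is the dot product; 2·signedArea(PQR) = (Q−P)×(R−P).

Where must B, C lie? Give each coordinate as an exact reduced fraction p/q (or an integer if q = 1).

1. B_x = -1  [B divides AD with AB:BD = 2/3:1/3]
2. B_y = -4/3  [B divides AD with AB:BD = 2/3:1/3]
   → B = (-1, -4/3)
3. C_x = -216/85  [A, F, C are collinear ∩ DC ⟂ AF]
4. C_y = -473/85  [A, F, C are collinear ∩ DC ⟂ AF]
   → C = (-216/85, -473/85)

B = (-1, -4/3)
C = (-216/85, -473/85)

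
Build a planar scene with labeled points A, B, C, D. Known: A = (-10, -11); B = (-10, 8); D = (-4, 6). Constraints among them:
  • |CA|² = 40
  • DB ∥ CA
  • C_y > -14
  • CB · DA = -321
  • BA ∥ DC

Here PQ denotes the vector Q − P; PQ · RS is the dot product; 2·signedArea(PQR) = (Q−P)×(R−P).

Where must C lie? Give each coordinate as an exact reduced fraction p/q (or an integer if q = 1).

1. C_x = -4  [DB ∥ CA ∩ BA ∥ DC]
2. C_y = -13  [DB ∥ CA ∩ BA ∥ DC]
   → C = (-4, -13)

C = (-4, -13)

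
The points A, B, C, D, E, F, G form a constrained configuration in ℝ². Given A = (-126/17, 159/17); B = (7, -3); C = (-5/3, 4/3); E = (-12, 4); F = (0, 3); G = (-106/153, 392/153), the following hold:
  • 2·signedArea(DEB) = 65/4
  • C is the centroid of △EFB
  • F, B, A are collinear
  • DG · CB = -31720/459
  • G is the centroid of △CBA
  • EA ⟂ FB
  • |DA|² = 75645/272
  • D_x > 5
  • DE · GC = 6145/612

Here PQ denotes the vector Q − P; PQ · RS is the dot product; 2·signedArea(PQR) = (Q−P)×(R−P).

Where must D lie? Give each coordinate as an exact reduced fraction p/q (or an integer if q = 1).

D = (21/4, -3/2)

1. D_x = 21/4  [DE · GC = 6145/612 ∩ 2·signedArea(DEB) = 65/4]
2. D_y = -3/2  [DE · GC = 6145/612 ∩ 2·signedArea(DEB) = 65/4]
   → D = (21/4, -3/2)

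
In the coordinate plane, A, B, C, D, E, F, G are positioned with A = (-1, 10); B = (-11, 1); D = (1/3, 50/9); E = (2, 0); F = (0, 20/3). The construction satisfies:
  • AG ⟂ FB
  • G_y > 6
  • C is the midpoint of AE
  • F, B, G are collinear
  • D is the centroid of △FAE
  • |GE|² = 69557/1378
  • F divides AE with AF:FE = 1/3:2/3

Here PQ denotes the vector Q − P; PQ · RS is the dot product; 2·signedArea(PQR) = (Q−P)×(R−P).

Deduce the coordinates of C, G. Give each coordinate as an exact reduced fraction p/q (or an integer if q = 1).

C = (1/2, 5)
G = (781/1378, 9589/1378)

1. C_x = 1/2  [C is the midpoint of AE]
2. C_y = 5  [C is the midpoint of AE]
   → C = (1/2, 5)
3. G_x = 781/1378  [F, B, G are collinear ∩ AG ⟂ FB]
4. G_y = 9589/1378  [F, B, G are collinear ∩ AG ⟂ FB]
   → G = (781/1378, 9589/1378)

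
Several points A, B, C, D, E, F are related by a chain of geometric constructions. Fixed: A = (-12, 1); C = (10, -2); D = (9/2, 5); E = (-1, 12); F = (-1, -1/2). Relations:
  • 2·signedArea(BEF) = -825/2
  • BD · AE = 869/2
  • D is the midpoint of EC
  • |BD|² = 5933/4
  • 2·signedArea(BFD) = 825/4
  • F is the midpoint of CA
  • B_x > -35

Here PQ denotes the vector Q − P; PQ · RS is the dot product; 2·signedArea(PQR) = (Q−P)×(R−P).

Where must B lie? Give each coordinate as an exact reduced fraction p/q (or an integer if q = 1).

B = (-34, 4)

1. B_x = -34  [2·signedArea(BEF) = -825/2 ∩ BD · AE = 869/2]
2. B_y = 4  [2·signedArea(BEF) = -825/2 ∩ BD · AE = 869/2]
   → B = (-34, 4)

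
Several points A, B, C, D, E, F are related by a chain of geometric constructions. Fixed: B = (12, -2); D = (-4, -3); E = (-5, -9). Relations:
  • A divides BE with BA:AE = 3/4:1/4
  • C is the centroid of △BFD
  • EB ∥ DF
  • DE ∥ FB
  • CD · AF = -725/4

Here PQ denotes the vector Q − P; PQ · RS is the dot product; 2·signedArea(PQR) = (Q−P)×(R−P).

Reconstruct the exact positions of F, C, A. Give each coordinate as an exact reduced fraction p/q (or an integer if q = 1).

1. F_x = 13  [DE ∥ FB ∩ EB ∥ DF]
2. F_y = 4  [DE ∥ FB ∩ EB ∥ DF]
   → F = (13, 4)
3. C_x = 7  [C is the centroid of △BFD]
4. C_y = -1/3  [C is the centroid of △BFD]
   → C = (7, -1/3)
5. A_x = -3/4  [A divides BE with BA:AE = 3/4:1/4]
6. A_y = -29/4  [A divides BE with BA:AE = 3/4:1/4]
   → A = (-3/4, -29/4)

A = (-3/4, -29/4)
C = (7, -1/3)
F = (13, 4)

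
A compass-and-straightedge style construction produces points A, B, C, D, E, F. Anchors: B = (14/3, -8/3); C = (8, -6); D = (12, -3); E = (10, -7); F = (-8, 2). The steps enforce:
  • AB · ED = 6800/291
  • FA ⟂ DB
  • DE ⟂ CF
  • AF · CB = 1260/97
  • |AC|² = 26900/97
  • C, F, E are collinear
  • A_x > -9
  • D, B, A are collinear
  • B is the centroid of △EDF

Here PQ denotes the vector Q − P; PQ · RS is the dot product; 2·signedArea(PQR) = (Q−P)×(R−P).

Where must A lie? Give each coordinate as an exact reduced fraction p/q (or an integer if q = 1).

1. A_x = -794/97  [D, B, A are collinear ∩ FA ⟂ DB]
2. A_y = -202/97  [D, B, A are collinear ∩ FA ⟂ DB]
   → A = (-794/97, -202/97)

A = (-794/97, -202/97)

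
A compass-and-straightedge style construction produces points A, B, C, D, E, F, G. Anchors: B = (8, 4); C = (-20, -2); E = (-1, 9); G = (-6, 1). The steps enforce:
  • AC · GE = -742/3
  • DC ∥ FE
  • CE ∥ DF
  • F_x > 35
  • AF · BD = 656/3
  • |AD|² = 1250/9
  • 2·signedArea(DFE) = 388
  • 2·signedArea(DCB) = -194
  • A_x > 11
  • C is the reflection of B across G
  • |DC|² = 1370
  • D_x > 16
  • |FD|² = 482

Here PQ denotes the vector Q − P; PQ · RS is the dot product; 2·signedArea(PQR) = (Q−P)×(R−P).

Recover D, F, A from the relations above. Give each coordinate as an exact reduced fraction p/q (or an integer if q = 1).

1. D_x = 17  [line -6·x + 28·y + 130 = 0 ∩ |DC|² = 1370]
2. D_y = -1  [line -6·x + 28·y + 130 = 0 ∩ |DC|² = 1370]
   → D = (17, -1)
3. F_x = 36  [2·signedArea(DFE) = 388 ∩ DC ∥ FE]
4. F_y = 10  [2·signedArea(DFE) = 388 ∩ DC ∥ FE]
   → F = (36, 10)
5. A_x = 34/3  [AC · GE = -742/3 ∩ AF · BD = 656/3]
6. A_y = 28/3  [AC · GE = -742/3 ∩ AF · BD = 656/3]
   → A = (34/3, 28/3)

A = (34/3, 28/3)
D = (17, -1)
F = (36, 10)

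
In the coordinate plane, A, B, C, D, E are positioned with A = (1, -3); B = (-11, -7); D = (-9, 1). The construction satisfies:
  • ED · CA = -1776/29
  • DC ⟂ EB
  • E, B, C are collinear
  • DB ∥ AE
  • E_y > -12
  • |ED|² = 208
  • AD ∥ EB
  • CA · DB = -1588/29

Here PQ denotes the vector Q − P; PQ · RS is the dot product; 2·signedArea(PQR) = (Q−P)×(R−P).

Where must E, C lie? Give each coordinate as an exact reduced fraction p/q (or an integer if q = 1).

1. E_x = -1  [AD ∥ EB ∩ DB ∥ AE]
2. E_y = -11  [AD ∥ EB ∩ DB ∥ AE]
   → E = (-1, -11)
3. C_x = -349/29  [E, B, C are collinear ∩ DC ⟂ EB]
4. C_y = -191/29  [E, B, C are collinear ∩ DC ⟂ EB]
   → C = (-349/29, -191/29)

C = (-349/29, -191/29)
E = (-1, -11)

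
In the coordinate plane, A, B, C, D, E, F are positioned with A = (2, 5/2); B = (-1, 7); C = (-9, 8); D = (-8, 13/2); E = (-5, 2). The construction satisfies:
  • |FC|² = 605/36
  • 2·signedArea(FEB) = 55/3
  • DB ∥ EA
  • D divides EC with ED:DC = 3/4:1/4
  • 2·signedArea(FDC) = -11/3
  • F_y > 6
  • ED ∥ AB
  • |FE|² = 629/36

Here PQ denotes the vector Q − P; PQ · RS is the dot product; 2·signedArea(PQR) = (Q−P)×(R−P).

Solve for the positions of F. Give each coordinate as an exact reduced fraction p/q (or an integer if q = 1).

F = (-16/3, 37/6)

1. F_x = -16/3  [2·signedArea(FDC) = -11/3 ∩ 2·signedArea(FEB) = 55/3]
2. F_y = 37/6  [2·signedArea(FDC) = -11/3 ∩ 2·signedArea(FEB) = 55/3]
   → F = (-16/3, 37/6)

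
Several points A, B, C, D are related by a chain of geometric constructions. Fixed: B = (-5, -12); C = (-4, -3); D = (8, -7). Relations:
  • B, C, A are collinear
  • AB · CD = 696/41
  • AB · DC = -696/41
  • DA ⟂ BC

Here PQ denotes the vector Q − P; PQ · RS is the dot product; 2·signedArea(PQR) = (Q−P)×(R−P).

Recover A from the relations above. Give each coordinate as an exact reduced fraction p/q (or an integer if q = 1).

1. A_x = -176/41  [B, C, A are collinear ∩ DA ⟂ BC]
2. A_y = -231/41  [B, C, A are collinear ∩ DA ⟂ BC]
   → A = (-176/41, -231/41)

A = (-176/41, -231/41)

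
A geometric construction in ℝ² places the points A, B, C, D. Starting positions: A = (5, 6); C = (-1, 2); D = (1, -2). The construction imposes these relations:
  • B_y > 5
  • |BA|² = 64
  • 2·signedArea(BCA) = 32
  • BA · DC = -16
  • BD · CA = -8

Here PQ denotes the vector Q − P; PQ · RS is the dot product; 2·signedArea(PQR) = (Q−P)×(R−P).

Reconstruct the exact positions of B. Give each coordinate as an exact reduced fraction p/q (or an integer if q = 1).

1. B_x = -3  [2·signedArea(BCA) = 32 ∩ BA · DC = -16]
2. B_y = 6  [2·signedArea(BCA) = 32 ∩ BA · DC = -16]
   → B = (-3, 6)

B = (-3, 6)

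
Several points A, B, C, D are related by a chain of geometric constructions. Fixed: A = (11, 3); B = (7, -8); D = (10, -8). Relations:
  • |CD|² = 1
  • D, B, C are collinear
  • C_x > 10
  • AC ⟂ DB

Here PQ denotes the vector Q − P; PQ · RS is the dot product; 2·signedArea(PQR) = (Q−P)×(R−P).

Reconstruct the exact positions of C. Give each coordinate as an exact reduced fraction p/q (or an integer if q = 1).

1. C_x = 11  [D, B, C are collinear ∩ AC ⟂ DB]
2. C_y = -8  [D, B, C are collinear ∩ AC ⟂ DB]
   → C = (11, -8)

C = (11, -8)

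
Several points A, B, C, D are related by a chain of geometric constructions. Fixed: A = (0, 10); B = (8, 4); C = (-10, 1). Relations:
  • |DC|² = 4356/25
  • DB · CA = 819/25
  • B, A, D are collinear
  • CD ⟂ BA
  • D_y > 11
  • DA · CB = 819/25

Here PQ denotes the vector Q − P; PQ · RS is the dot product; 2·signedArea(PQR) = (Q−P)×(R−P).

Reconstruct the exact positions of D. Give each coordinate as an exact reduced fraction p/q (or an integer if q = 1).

D = (-52/25, 289/25)

1. D_x = -52/25  [B, A, D are collinear ∩ CD ⟂ BA]
2. D_y = 289/25  [B, A, D are collinear ∩ CD ⟂ BA]
   → D = (-52/25, 289/25)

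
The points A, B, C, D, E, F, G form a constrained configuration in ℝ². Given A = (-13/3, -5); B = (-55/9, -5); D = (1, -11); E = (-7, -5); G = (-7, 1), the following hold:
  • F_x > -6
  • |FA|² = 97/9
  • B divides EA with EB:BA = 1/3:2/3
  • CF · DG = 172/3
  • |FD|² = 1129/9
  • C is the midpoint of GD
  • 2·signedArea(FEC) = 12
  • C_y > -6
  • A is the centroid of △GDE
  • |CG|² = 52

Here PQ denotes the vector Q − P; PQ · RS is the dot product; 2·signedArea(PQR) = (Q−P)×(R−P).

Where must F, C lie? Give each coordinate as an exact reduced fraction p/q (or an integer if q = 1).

C = (-3, -5)
F = (-17/3, -2)

1. C_x = -3  [C is the midpoint of GD]
2. C_y = -5  [C is the midpoint of GD]
   → C = (-3, -5)
3. F_x = -17/3  [2·signedArea(FEC) = 12 ∩ CF · DG = 172/3]
4. F_y = -2  [2·signedArea(FEC) = 12 ∩ CF · DG = 172/3]
   → F = (-17/3, -2)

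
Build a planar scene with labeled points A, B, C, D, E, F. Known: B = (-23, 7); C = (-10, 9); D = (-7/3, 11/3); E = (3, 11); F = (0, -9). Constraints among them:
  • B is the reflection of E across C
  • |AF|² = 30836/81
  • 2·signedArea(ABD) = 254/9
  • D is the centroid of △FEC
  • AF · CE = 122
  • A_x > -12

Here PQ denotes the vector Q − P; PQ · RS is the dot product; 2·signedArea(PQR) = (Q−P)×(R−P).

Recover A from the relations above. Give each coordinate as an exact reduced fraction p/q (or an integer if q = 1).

1. A_x = -106/9  [2·signedArea(ABD) = 254/9 ∩ AF · CE = 122]
2. A_y = 59/9  [2·signedArea(ABD) = 254/9 ∩ AF · CE = 122]
   → A = (-106/9, 59/9)

A = (-106/9, 59/9)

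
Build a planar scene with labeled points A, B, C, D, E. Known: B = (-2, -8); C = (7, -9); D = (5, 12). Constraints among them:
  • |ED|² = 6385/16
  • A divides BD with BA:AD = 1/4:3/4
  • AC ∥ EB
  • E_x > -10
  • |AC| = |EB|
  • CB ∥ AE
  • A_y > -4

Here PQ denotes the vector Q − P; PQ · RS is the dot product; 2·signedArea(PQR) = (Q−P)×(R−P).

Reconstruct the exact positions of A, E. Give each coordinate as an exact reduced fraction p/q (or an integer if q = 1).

A = (-1/4, -3)
E = (-37/4, -2)

1. A_x = -1/4  [A divides BD with BA:AD = 1/4:3/4]
2. A_y = -3  [A divides BD with BA:AD = 1/4:3/4]
   → A = (-1/4, -3)
3. E_x = -37/4  [AC ∥ EB ∩ CB ∥ AE]
4. E_y = -2  [AC ∥ EB ∩ CB ∥ AE]
   → E = (-37/4, -2)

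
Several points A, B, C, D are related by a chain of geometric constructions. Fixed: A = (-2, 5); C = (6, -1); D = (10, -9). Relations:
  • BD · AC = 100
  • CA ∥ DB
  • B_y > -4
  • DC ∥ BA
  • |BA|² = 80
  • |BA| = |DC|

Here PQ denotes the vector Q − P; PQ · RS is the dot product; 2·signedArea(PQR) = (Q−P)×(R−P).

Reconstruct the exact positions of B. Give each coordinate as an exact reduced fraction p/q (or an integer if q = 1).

B = (2, -3)

1. B_x = 2  [DC ∥ BA ∩ CA ∥ DB]
2. B_y = -3  [DC ∥ BA ∩ CA ∥ DB]
   → B = (2, -3)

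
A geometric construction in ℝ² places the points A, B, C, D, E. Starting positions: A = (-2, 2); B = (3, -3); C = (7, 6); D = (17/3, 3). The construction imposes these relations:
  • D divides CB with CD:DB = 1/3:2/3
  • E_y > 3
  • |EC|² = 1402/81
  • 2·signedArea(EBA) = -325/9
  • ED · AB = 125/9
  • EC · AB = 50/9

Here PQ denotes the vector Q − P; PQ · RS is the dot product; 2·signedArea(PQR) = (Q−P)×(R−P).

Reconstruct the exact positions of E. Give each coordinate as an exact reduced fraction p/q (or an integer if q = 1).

1. E_x = 32/9  [2·signedArea(EBA) = -325/9 ∩ EC · AB = 50/9]
2. E_y = 11/3  [2·signedArea(EBA) = -325/9 ∩ EC · AB = 50/9]
   → E = (32/9, 11/3)

E = (32/9, 11/3)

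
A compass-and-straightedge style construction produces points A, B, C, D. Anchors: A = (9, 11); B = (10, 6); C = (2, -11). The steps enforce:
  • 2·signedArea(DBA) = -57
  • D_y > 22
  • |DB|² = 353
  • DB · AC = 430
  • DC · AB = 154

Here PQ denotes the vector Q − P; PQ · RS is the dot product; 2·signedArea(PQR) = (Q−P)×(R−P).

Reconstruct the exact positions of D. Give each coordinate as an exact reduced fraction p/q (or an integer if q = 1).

D = (18, 23)

1. D_x = 18  [DB · AC = 430 ∩ 2·signedArea(DBA) = -57]
2. D_y = 23  [DB · AC = 430 ∩ 2·signedArea(DBA) = -57]
   → D = (18, 23)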